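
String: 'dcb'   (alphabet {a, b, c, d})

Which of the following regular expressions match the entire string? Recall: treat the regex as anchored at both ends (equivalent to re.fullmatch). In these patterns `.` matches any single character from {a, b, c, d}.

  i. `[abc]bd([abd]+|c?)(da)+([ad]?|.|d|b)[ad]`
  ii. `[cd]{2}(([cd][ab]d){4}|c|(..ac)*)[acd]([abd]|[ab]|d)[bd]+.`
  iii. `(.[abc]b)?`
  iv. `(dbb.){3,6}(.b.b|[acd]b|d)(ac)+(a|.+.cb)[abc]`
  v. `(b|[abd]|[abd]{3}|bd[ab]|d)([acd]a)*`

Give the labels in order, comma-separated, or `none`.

iii

i → no match
ii → no match
iii → match
iv → no match — must start with 'dbb'
v → no match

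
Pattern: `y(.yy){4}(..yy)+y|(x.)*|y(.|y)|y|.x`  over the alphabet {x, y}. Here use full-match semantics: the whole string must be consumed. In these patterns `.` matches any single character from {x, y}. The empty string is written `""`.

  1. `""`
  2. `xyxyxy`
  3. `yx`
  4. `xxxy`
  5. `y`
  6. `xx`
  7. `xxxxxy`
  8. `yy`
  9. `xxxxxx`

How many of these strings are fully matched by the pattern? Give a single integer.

9

1 → match
2 → match
3 → match
4 → match
5 → match
6 → match
7 → match
8 → match
9 → match
Total matched: 9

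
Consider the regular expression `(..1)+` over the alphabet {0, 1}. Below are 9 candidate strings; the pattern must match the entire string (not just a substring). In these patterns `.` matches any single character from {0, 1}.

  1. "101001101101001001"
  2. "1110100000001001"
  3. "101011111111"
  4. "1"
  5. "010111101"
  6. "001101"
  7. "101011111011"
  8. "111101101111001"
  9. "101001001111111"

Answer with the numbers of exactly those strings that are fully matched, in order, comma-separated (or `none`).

1, 3, 6, 7, 8, 9

1 → match
2 → no match
3 → match
4 → no match
5 → no match
6 → match
7 → match
8 → match
9 → match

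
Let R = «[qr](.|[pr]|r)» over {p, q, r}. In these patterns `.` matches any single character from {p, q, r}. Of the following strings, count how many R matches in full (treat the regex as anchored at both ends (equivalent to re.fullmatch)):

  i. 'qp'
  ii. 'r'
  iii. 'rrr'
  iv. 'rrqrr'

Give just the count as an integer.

i → match
ii → no match
iii → no match
iv → no match
Total matched: 1

1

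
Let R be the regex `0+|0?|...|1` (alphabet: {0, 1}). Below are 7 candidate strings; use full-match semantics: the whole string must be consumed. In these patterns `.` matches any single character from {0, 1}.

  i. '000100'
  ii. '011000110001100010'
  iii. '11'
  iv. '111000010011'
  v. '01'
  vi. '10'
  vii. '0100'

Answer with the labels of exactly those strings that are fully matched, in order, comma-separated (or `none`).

i → no match
ii → no match
iii → no match
iv → no match
v → no match
vi → no match
vii → no match

none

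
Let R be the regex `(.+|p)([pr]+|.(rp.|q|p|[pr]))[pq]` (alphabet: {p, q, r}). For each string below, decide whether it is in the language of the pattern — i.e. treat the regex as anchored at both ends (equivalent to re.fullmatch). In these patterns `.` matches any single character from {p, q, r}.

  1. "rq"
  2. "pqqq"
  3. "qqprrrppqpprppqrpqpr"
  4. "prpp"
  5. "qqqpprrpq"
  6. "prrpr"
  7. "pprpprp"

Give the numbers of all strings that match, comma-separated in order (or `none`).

1. "rq" → no match
2. "pqqq" → match
3 → no match
4. "prpp" → match
5. "qqqpprrpq" → match
6. "prrpr" → no match
7. "pprpprp" → match

2, 4, 5, 7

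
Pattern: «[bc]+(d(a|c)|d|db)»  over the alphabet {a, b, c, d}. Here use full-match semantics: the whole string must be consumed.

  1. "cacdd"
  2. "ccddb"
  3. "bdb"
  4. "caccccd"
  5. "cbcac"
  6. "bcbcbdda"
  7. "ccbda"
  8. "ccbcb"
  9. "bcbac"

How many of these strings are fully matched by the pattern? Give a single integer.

1. "cacdd" → no match
2. "ccddb" → no match
3. "bdb" → match
4. "caccccd" → no match
5. "cbcac" → no match
6. "bcbcbdda" → no match
7. "ccbda" → match
8. "ccbcb" → no match
9. "bcbac" → no match
Total matched: 2

2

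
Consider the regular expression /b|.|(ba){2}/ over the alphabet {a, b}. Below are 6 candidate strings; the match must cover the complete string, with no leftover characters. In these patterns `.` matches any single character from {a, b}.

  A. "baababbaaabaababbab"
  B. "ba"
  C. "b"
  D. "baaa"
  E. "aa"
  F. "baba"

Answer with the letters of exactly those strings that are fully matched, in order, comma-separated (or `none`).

C, F

A → no match
B → no match
C → match
D → no match
E → no match
F → match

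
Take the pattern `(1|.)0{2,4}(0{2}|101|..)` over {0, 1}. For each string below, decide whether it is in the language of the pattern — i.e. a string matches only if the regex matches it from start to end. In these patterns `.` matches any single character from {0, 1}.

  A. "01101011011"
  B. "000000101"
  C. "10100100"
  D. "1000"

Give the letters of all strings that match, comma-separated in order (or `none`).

A → no match
B → no match
C → no match
D → no match

none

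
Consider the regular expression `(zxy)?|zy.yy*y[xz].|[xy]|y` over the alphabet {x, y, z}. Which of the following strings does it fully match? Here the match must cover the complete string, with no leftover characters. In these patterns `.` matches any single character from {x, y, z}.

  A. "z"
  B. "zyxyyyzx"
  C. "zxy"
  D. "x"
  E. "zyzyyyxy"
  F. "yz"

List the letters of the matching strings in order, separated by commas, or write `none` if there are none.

B, C, D, E

A → no match
B → match
C → match
D → match
E → match
F → no match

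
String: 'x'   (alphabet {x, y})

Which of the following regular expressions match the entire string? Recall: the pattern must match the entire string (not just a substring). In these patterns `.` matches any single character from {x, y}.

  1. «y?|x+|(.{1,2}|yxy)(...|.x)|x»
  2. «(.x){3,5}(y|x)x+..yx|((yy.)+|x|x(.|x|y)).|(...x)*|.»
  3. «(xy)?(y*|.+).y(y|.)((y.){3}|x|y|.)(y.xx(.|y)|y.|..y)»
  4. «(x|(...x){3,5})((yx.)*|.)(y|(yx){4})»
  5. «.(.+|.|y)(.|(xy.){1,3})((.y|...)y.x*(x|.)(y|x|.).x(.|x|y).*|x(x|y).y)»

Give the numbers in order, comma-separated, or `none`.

1 → match
2 → match
3 → no match
4 → no match
5 → no match

1, 2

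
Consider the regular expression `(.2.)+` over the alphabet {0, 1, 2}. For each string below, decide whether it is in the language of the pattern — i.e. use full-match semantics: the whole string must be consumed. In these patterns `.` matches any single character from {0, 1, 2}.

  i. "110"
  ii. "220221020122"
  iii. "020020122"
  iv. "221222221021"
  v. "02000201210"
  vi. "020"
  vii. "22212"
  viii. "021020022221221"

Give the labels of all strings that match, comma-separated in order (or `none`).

ii, iii, iv, vi, viii

i → no match
ii → match
iii → match
iv → match
v → no match
vi → match
vii → no match
viii → match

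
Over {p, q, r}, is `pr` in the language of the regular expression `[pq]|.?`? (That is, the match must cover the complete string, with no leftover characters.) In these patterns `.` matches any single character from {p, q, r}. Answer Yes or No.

No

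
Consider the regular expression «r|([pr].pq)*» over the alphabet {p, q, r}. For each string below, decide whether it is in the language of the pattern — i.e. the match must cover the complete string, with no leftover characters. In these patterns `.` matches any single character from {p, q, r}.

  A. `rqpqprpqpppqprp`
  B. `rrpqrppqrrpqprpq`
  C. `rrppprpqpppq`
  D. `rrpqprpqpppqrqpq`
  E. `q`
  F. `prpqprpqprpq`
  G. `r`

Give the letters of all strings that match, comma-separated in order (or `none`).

B, D, F, G

A → no match
B → match
C → no match
D → match
E → no match
F → match
G → match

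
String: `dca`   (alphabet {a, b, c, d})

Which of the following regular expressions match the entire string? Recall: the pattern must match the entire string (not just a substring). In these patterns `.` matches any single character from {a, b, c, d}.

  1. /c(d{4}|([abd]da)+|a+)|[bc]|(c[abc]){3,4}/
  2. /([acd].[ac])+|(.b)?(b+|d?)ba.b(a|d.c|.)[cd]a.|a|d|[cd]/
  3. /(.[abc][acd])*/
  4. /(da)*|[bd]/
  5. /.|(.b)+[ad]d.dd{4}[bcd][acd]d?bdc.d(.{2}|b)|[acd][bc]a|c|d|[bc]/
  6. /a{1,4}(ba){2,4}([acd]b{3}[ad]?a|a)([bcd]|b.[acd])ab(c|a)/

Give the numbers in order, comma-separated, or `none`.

1 → no match
2 → match
3 → match
4 → no match
5 → match
6 → no match — must start with `a`

2, 3, 5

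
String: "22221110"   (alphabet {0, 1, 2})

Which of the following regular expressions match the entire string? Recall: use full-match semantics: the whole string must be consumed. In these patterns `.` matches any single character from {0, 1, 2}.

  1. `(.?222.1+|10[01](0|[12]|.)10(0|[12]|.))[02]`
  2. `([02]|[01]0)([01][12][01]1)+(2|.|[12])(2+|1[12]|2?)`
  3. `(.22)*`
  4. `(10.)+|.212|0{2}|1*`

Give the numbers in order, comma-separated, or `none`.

1

1 → match
2 → no match
3 → no match
4 → no match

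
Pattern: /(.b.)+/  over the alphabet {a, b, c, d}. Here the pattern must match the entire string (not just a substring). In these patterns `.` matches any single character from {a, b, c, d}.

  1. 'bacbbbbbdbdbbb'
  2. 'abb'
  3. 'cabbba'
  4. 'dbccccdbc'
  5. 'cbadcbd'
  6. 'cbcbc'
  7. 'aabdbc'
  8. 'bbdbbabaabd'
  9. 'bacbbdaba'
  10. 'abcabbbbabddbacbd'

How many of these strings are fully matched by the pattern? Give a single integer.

1 → no match
2. 'abb' → match
3. 'cabbba' → no match
4. 'dbccccdbc' → no match
5. 'cbadcbd' → no match
6. 'cbcbc' → no match
7. 'aabdbc' → no match
8. 'bbdbbabaabd' → no match
9. 'bacbbdaba' → no match
10 → no match
Total matched: 1

1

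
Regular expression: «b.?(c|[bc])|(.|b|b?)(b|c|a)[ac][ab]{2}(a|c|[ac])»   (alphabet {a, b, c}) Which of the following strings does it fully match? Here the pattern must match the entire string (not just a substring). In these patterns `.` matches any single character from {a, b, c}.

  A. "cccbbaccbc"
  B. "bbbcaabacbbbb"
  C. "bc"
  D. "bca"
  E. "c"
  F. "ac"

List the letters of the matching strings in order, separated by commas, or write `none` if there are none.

C

A. "cccbbaccbc" → no match
B → no match
C. "bc" → match
D. "bca" → no match
E. "c" → no match
F. "ac" → no match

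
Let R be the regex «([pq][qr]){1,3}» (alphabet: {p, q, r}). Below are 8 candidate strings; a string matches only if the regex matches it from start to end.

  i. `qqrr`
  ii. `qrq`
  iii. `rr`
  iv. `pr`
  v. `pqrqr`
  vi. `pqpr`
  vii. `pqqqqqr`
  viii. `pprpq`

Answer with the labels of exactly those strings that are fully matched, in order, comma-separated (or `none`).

i. `qqrr` → no match
ii. `qrq` → no match
iii. `rr` → no match
iv. `pr` → match
v. `pqrqr` → no match
vi. `pqpr` → match
vii. `pqqqqqr` → no match
viii. `pprpq` → no match

iv, vi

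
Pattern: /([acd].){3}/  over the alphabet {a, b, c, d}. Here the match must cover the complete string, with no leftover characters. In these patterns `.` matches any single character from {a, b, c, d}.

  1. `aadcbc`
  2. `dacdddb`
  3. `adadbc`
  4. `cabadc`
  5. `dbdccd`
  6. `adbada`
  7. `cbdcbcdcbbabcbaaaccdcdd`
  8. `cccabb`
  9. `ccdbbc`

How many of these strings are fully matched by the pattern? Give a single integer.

1 → no match
2 → no match
3 → no match
4 → no match
5 → match
6 → no match
7 → no match
8 → no match
9 → no match
Total matched: 1

1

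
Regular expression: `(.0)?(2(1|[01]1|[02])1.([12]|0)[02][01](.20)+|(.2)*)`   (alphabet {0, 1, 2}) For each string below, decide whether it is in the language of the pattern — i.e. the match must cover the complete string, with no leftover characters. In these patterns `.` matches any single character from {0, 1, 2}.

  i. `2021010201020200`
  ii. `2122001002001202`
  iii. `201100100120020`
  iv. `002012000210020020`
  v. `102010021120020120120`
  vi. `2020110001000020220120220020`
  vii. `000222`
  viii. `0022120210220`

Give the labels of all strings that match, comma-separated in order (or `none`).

i → no match
ii → no match
iii → no match
iv → no match
v → match
vi → no match
vii → match
viii → no match

v, vii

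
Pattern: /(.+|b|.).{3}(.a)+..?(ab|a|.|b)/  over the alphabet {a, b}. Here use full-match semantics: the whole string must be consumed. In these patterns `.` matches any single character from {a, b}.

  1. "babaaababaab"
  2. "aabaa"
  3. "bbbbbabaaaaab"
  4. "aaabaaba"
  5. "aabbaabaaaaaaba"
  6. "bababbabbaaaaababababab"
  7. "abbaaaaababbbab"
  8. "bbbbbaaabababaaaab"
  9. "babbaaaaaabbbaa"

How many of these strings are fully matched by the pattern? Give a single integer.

6

1. "babaaababaab" → match
2. "aabaa" → no match
3 → match
4. "aaabaaba" → match
5 → match
6 → match
7 → no match
8 → match
9 → no match
Total matched: 6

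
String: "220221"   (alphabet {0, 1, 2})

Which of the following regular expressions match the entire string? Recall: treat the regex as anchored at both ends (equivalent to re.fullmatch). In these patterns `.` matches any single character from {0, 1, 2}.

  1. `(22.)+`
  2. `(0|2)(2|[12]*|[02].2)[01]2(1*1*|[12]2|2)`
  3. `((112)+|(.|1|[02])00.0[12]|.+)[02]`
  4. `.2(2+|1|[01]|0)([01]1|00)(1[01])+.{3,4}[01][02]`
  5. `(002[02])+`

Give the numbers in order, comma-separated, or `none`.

1 → match
2 → no match
3 → no match
4 → no match
5 → no match — must start with "002"

1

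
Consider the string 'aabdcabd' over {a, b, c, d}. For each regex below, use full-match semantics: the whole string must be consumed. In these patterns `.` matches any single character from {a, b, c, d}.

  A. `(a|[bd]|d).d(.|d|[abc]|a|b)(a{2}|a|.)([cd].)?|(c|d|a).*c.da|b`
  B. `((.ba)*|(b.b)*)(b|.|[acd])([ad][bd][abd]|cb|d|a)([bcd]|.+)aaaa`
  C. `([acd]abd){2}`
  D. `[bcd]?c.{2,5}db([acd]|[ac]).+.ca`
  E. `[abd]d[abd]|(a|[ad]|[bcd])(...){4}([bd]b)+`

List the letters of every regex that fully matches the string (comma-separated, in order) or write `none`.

C

A → no match
B → no match — must end with 'aaaa'
C → match
D → no match — must end with 'ca'
E → no match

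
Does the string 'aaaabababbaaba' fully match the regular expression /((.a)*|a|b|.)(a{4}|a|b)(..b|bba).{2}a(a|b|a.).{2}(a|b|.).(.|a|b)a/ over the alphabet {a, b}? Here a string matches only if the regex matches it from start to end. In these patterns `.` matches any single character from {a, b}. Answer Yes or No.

No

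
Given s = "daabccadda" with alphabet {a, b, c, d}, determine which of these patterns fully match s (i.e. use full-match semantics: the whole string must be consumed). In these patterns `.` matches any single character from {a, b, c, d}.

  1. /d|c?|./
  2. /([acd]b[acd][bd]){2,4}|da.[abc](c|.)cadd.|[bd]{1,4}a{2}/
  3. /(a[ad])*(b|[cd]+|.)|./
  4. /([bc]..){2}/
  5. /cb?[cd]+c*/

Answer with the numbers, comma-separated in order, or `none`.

2

1 → no match
2 → match
3 → no match
4 → no match
5 → no match — must start with "c"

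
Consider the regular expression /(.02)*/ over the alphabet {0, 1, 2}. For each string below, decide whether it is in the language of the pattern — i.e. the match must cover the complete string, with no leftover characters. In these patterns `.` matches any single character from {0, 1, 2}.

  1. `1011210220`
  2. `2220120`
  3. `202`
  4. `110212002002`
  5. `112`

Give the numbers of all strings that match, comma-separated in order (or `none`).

1 → no match
2 → no match
3 → match
4 → no match
5 → no match

3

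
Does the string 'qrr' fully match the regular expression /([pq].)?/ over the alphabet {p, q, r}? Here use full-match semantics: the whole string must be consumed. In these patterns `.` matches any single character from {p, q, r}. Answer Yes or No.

No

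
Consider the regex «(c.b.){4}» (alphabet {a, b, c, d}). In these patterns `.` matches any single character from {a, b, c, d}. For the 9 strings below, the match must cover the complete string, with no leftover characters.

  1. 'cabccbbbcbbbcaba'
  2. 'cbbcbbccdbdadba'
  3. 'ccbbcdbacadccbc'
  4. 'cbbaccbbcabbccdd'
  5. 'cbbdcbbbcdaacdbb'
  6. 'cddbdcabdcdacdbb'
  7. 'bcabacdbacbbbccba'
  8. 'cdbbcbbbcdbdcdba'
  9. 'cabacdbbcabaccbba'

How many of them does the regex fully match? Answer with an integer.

1 → match
2 → no match
3 → no match
4 → no match
5 → no match
6 → no match
7 → no match — must start with 'c'
8 → match
9 → no match
Total matched: 2

2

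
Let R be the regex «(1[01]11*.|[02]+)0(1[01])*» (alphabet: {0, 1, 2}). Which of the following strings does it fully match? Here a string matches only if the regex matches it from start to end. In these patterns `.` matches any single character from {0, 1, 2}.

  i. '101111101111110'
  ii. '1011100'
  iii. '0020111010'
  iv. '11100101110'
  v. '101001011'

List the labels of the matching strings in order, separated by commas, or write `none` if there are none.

ii, iii, iv, v

i → no match
ii → match
iii → match
iv → match
v → match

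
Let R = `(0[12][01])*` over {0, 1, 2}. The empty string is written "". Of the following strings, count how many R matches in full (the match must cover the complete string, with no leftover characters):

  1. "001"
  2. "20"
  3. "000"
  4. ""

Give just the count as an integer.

1. "001" → no match
2. "20" → no match
3. "000" → no match
4. "" → match
Total matched: 1

1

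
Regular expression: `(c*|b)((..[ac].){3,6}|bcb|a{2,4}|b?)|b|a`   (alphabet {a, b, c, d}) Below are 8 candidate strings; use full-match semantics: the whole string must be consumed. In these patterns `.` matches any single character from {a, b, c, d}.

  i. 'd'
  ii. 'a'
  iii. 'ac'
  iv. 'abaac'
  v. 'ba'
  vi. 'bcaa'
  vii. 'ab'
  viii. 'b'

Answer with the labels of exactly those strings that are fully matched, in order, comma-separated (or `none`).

i → no match
ii → match
iii → no match
iv → no match
v → no match
vi → no match
vii → no match
viii → match

ii, viii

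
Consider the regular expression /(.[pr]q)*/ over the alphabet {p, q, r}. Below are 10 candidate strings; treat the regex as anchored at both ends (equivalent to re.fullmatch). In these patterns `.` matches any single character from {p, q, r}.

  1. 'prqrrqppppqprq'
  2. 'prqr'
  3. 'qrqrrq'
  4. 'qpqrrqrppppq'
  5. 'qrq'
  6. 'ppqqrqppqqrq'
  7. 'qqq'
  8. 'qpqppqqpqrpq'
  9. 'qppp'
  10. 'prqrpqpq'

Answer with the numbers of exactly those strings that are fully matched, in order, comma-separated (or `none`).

3, 5, 6, 8

1 → no match
2 → no match
3 → match
4 → no match
5 → match
6 → match
7 → no match
8 → match
9 → no match
10 → no match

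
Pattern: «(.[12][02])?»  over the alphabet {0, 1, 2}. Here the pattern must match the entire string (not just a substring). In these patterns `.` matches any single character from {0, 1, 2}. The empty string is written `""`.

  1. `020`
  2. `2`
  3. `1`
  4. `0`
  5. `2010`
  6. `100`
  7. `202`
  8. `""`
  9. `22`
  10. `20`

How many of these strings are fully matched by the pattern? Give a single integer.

2

1. `020` → match
2. `2` → no match
3. `1` → no match
4. `0` → no match
5. `2010` → no match
6. `100` → no match
7. `202` → no match
8. `""` → match
9. `22` → no match
10. `20` → no match
Total matched: 2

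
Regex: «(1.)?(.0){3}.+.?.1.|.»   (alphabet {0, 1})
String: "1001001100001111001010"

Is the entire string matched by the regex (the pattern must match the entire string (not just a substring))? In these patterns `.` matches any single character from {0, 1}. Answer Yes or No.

No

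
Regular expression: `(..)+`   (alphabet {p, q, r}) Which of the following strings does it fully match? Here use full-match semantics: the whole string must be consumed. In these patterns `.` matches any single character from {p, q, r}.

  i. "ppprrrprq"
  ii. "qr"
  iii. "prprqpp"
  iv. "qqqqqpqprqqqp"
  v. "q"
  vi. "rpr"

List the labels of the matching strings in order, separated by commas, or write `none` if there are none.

i → no match
ii → match
iii → no match
iv → no match
v → no match
vi → no match

ii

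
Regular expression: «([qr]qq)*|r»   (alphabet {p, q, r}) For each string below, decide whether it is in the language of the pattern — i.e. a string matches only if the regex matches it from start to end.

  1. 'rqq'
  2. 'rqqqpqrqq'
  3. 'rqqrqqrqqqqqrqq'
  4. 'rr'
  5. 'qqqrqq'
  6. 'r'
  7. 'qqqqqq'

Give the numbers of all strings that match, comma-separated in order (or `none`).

1 → match
2 → no match
3 → match
4 → no match
5 → match
6 → match
7 → match

1, 3, 5, 6, 7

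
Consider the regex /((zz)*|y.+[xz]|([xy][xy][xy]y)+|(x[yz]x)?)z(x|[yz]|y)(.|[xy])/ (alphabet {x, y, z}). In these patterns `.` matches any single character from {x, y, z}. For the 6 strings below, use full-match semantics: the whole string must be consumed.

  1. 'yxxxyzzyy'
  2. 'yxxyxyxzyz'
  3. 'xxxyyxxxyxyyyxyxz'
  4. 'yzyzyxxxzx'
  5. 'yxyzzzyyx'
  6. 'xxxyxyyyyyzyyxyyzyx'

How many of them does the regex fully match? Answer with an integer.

1 → match
2 → match
3 → no match
4 → no match
5 → no match
6 → no match
Total matched: 2

2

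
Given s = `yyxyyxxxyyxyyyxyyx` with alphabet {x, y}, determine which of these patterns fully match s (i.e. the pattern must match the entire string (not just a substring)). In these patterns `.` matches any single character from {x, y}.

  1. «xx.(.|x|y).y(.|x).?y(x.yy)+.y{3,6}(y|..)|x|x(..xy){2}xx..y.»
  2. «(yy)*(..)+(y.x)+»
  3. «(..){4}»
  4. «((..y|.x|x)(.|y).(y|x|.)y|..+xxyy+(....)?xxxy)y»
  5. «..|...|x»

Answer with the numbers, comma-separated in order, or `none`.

1 → no match
2 → match
3 → no match
4 → no match — must end with `y`
5 → no match

2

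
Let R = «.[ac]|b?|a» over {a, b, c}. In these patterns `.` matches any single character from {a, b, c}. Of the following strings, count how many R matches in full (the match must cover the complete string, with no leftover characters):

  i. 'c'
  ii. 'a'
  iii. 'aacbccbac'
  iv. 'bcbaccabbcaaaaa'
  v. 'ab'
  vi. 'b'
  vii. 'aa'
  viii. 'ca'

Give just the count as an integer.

i → no match
ii → match
iii → no match
iv → no match
v → no match
vi → match
vii → match
viii → match
Total matched: 4

4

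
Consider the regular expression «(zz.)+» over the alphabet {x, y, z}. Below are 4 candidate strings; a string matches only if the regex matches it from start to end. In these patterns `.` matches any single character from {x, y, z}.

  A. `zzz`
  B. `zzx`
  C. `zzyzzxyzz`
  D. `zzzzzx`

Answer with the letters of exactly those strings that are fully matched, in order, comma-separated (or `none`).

A → match
B → match
C → no match
D → match

A, B, D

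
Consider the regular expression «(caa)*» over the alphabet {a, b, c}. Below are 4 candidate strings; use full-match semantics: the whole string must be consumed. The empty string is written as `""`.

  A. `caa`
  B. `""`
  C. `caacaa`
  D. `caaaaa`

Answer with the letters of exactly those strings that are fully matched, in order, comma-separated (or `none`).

A → match
B → match
C → match
D → no match

A, B, C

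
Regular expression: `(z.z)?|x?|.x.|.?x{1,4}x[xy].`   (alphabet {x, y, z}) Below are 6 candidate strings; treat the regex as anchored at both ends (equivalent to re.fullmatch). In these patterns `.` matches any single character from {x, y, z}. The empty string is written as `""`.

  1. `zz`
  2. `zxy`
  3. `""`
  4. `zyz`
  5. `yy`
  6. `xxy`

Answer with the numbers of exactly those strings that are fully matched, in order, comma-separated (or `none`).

2, 3, 4, 6

1 → no match
2 → match
3 → match
4 → match
5 → no match
6 → match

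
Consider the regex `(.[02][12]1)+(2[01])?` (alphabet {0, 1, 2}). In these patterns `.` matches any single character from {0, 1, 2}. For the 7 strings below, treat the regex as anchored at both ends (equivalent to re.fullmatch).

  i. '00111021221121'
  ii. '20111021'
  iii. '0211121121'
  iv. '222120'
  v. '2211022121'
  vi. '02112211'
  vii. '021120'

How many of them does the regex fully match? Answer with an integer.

7

i → match
ii → match
iii → match
iv → match
v → match
vi → match
vii → match
Total matched: 7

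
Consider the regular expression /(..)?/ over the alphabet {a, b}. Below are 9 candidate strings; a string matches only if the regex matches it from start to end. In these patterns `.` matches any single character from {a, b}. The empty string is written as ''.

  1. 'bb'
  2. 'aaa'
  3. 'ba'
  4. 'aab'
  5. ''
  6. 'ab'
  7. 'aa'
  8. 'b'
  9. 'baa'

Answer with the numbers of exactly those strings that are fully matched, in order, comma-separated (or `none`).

1, 3, 5, 6, 7

1 → match
2 → no match
3 → match
4 → no match
5 → match
6 → match
7 → match
8 → no match
9 → no match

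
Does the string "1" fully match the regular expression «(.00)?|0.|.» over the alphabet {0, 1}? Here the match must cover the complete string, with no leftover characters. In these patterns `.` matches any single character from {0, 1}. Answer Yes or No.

Yes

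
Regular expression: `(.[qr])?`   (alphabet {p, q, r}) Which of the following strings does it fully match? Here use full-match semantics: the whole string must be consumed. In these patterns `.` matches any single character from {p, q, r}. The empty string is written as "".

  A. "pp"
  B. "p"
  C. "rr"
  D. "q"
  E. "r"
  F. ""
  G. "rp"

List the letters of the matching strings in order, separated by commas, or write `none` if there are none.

C, F

A. "pp" → no match
B. "p" → no match
C. "rr" → match
D. "q" → no match
E. "r" → no match
F. "" → match
G. "rp" → no match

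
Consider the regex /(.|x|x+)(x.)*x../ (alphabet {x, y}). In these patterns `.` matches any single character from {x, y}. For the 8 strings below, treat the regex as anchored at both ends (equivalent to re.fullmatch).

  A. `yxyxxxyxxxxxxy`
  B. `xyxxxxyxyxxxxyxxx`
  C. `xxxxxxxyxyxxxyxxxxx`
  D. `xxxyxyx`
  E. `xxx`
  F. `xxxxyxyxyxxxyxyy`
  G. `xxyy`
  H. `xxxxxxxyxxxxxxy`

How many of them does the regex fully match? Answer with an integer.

6

A → match
B → no match
C → match
D. `xxxyxyx` → match
E. `xxx` → no match
F → match
G. `xxyy` → match
H → match
Total matched: 6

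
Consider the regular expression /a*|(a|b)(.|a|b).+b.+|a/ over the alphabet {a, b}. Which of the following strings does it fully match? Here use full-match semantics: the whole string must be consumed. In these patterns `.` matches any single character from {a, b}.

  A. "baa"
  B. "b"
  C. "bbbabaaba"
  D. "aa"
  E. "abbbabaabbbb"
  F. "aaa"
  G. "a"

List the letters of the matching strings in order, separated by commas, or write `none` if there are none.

C, D, E, F, G

A → no match
B → no match
C → match
D → match
E → match
F → match
G → match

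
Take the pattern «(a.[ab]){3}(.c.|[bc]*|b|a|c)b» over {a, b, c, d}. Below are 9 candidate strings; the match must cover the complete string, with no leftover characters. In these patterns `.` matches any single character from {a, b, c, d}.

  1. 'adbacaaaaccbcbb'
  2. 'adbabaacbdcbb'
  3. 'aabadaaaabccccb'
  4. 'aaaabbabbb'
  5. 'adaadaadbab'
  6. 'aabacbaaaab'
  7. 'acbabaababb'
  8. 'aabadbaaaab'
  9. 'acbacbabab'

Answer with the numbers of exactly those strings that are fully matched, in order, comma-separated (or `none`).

1, 2, 3, 4, 5, 6, 7, 8, 9

1 → match
2 → match
3 → match
4 → match
5 → match
6 → match
7 → match
8 → match
9 → match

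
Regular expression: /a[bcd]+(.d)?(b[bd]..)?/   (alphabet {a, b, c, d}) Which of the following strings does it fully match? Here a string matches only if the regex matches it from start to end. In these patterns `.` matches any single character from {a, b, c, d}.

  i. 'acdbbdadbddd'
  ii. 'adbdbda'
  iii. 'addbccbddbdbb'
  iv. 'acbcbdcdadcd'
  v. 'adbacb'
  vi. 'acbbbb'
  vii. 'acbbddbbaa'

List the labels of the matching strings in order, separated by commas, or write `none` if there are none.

i, iii, vi, vii

i. 'acdbbdadbddd' → match
ii. 'adbdbda' → no match
iii → match
iv. 'acbcbdcdadcd' → no match
v. 'adbacb' → no match
vi. 'acbbbb' → match
vii. 'acbbddbbaa' → match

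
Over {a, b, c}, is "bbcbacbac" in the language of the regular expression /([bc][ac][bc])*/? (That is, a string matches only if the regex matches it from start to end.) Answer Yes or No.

No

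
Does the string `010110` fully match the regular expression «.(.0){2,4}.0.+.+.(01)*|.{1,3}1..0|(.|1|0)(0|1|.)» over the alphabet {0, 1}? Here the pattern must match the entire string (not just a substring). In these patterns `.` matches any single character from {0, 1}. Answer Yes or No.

No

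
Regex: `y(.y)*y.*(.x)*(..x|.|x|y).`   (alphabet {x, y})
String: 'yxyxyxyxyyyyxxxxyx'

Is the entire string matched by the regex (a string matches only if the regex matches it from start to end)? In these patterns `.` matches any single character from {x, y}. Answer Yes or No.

Yes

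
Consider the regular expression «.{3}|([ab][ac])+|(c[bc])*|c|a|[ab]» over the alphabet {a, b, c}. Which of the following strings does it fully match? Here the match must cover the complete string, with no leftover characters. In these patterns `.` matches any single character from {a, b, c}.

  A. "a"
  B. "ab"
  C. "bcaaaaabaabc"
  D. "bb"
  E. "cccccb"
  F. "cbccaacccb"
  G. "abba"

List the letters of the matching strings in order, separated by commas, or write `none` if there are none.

A, E

A → match
B → no match
C → no match
D → no match
E → match
F → no match
G → no match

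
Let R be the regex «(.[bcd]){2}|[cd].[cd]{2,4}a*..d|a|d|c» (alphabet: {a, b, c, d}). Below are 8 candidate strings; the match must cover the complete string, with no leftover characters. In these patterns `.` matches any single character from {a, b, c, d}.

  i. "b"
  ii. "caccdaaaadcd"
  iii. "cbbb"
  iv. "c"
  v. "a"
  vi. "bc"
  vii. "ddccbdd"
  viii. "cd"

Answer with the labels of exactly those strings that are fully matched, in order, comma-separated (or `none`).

ii, iii, iv, v, vii

i → no match
ii → match
iii → match
iv → match
v → match
vi → no match
vii → match
viii → no match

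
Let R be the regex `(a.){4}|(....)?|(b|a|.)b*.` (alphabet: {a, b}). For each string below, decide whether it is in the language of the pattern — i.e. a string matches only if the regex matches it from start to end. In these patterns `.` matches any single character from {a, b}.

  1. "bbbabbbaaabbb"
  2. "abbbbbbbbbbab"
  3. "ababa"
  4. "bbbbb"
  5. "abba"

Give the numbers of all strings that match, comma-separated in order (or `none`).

4, 5

1 → no match
2 → no match
3 → no match
4 → match
5 → match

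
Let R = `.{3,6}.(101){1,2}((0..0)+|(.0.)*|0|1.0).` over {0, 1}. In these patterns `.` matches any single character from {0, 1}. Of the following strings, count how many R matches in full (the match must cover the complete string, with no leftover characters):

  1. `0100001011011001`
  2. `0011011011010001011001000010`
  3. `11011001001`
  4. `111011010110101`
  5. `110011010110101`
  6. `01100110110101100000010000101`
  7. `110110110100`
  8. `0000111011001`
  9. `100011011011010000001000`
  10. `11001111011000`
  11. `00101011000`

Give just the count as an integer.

10

1 → match
2 → match
3 → no match
4 → match
5 → match
6 → match
7 → match
8 → match
9 → match
10 → match
11 → match
Total matched: 10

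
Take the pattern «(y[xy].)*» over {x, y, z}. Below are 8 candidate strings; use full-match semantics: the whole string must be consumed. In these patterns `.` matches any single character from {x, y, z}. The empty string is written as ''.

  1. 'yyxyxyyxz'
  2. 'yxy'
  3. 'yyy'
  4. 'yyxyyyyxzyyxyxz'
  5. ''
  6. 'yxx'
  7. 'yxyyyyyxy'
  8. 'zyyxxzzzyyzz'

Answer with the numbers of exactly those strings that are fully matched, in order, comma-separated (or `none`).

1. 'yyxyxyyxz' → match
2. 'yxy' → match
3. 'yyy' → match
4 → match
5. '' → match
6. 'yxx' → match
7. 'yxyyyyyxy' → match
8. 'zyyxxzzzyyzz' → no match

1, 2, 3, 4, 5, 6, 7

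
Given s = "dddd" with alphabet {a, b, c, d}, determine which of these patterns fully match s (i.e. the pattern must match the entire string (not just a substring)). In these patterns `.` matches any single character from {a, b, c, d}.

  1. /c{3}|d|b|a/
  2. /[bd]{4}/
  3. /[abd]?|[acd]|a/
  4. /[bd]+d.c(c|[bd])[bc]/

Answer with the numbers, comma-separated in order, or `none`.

2

1 → no match
2 → match
3 → no match
4 → no match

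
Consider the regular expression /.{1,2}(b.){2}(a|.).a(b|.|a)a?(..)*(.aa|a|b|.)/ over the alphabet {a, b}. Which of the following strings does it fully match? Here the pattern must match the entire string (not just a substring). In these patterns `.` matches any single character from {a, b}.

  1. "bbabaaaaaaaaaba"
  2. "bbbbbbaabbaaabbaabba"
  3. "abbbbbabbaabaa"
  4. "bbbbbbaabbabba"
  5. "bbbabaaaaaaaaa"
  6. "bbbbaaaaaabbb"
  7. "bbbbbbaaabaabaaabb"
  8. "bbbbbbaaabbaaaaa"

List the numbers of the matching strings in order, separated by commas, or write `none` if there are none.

1, 2, 4, 5, 6, 7, 8

1 → match
2 → match
3 → no match
4 → match
5 → match
6 → match
7 → match
8 → match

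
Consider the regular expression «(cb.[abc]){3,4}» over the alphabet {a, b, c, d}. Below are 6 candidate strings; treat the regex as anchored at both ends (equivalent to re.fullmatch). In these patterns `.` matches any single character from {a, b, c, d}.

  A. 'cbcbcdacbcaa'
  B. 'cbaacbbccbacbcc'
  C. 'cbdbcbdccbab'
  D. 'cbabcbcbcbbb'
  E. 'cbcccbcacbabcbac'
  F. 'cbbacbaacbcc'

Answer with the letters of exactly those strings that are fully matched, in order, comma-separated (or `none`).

C, D, E, F

A → no match
B → no match
C → match
D → match
E → match
F → match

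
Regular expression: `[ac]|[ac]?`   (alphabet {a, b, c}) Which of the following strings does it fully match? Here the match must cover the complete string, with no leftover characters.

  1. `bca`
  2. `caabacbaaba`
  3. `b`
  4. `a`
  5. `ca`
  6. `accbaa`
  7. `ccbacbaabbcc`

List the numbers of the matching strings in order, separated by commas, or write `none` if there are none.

1 → no match
2 → no match
3 → no match
4 → match
5 → no match
6 → no match
7 → no match

4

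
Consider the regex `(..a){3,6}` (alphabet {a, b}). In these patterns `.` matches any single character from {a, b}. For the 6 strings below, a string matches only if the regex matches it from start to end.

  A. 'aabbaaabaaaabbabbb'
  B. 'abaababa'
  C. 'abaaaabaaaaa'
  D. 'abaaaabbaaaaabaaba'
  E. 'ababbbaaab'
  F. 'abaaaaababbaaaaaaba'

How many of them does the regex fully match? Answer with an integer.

A → no match — must end with 'a'
B. 'abaababa' → no match
C. 'abaaaabaaaaa' → match
D → match
E. 'ababbbaaab' → no match — must end with 'a'
F → no match
Total matched: 2

2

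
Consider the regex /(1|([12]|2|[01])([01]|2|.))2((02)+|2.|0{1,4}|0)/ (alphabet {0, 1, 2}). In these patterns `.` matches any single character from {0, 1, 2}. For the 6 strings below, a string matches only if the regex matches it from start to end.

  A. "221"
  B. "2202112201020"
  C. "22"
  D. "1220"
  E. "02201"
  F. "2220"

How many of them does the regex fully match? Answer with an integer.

2

A → no match
B → no match
C → no match
D → match
E → no match
F → match
Total matched: 2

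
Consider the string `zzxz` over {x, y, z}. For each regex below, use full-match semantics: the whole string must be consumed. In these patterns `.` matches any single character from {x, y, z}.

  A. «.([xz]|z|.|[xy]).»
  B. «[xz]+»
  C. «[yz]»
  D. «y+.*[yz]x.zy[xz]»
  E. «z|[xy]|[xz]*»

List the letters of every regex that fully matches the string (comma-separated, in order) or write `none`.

A → no match
B → match
C → no match
D → no match — must start with `y`
E → match

B, E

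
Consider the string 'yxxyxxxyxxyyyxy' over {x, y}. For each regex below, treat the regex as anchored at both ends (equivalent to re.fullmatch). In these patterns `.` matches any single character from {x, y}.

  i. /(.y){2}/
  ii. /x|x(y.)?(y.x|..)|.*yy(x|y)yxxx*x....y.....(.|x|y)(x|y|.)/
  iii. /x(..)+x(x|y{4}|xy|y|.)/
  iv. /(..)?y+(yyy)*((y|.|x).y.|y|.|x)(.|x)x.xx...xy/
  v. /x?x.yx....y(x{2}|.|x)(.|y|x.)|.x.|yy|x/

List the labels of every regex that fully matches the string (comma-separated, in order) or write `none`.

iv

i → no match
ii → no match
iii → no match — must start with 'x'
iv → match
v → no match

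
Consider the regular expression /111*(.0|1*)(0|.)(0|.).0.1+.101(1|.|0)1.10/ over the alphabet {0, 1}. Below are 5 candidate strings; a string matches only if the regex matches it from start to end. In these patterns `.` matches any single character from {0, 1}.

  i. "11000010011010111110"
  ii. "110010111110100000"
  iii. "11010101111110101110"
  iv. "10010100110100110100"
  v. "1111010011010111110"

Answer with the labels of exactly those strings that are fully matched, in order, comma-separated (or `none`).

i, v

i → match
ii → no match — must end with "10"
iii → no match
iv → no match — must start with "11"
v → match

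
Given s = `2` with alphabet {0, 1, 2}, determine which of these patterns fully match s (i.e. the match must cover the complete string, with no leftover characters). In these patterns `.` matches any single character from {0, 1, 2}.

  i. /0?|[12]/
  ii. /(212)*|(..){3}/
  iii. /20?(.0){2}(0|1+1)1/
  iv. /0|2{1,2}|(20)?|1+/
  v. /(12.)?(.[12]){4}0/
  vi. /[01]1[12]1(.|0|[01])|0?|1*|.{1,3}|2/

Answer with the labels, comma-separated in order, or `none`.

i, iv, vi

i → match
ii → no match
iii → no match — must end with `1`
iv → match
v → no match — must end with `0`
vi → match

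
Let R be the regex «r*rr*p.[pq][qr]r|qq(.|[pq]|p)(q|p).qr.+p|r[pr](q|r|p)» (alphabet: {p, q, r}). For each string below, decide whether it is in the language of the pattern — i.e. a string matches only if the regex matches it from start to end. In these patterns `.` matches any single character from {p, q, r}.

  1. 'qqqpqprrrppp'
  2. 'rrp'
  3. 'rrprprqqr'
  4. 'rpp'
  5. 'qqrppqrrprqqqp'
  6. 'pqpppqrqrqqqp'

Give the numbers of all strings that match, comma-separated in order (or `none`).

2, 4, 5

1 → no match
2 → match
3 → no match
4 → match
5 → match
6 → no match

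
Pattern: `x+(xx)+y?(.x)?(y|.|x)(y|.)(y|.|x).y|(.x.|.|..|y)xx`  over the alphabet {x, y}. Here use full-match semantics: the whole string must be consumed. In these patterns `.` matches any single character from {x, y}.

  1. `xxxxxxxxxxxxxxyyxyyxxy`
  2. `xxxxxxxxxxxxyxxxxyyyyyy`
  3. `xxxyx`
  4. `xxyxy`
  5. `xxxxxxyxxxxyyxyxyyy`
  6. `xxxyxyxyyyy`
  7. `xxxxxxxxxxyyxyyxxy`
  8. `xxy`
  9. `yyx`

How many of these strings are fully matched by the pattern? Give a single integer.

1 → match
2 → no match
3 → no match
4 → no match
5 → no match
6 → no match
7 → match
8 → no match
9 → no match
Total matched: 2

2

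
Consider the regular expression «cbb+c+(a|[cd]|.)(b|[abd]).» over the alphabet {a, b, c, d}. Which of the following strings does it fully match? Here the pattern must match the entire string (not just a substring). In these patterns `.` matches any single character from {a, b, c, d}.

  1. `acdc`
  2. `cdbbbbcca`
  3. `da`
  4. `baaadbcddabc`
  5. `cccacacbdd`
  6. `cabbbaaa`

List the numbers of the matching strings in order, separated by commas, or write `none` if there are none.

none

1. `acdc` → no match — must start with `cbb`
2. `cdbbbbcca` → no match — must start with `cbb`
3. `da` → no match — must start with `cbb`
4. `baaadbcddabc` → no match — must start with `cbb`
5. `cccacacbdd` → no match — must start with `cbb`
6. `cabbbaaa` → no match — must start with `cbb`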